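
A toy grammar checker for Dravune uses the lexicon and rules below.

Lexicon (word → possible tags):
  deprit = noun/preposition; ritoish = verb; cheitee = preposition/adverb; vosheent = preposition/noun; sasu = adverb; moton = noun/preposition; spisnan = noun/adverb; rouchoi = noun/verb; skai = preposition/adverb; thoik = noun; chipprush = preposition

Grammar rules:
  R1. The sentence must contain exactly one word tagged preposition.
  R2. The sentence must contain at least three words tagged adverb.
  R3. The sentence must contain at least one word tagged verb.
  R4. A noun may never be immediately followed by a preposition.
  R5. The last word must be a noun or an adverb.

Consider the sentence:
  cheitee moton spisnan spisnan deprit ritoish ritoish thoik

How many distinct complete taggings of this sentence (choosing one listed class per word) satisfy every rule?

2

Candidates per position — 1:cheitee {preposition,adverb}; 2:moton {noun,preposition}; 3:spisnan {noun,adverb}; 4:spisnan {noun,adverb}; 5:deprit {noun,preposition}; 6:ritoish {verb}; 7:ritoish {verb}; 8:thoik {noun}.
There are 32 candidate sequences in total.
The sequences that satisfy every rule: adverb noun adverb adverb preposition verb verb noun; adverb preposition adverb adverb noun verb verb noun.
Count = 2.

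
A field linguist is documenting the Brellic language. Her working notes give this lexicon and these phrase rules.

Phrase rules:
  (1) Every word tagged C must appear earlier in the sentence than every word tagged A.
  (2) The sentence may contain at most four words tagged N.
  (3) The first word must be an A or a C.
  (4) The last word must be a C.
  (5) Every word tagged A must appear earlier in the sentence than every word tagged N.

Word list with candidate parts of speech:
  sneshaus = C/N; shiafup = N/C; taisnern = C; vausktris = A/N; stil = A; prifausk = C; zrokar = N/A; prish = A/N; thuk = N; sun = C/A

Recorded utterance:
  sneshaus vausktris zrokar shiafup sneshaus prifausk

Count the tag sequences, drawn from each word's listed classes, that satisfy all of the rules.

Candidates per position — 1:sneshaus {C,N}; 2:vausktris {A,N}; 3:zrokar {N,A}; 4:shiafup {N,C}; 5:sneshaus {C,N}; 6:prifausk {C}.
There are 32 candidate sequences in total.
The sequences that satisfy every rule: C N N N C C; C N N N N C; C N N C C C; C N N C N C.
Count = 4.

4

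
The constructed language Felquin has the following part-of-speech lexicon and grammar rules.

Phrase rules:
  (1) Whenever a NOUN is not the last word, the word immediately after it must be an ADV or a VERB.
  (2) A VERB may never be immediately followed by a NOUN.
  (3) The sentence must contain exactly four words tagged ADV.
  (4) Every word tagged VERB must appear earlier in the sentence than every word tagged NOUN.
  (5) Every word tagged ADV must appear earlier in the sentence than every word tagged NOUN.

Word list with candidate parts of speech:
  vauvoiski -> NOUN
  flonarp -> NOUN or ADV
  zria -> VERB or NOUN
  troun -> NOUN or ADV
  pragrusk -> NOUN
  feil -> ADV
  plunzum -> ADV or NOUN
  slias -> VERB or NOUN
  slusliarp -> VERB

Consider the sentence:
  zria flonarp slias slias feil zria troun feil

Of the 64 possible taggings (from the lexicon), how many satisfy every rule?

1

Candidates per position — 1:zria {VERB,NOUN}; 2:flonarp {NOUN,ADV}; 3:slias {VERB,NOUN}; 4:slias {VERB,NOUN}; 5:feil {ADV}; 6:zria {VERB,NOUN}; 7:troun {NOUN,ADV}; 8:feil {ADV}.
There are 64 candidate sequences in total.
The sequences that satisfy every rule: VERB ADV VERB VERB ADV VERB ADV ADV.
Count = 1.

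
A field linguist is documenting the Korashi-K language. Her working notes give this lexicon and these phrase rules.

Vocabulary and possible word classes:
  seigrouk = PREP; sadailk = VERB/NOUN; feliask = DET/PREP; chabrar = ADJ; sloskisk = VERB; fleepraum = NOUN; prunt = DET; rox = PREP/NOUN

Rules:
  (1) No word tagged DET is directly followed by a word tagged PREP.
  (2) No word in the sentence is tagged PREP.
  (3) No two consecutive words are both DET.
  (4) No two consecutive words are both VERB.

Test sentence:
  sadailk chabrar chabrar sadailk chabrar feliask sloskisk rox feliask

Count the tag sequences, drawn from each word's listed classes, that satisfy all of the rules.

Candidates per position — 1:sadailk {VERB,NOUN}; 2:chabrar {ADJ}; 3:chabrar {ADJ}; 4:sadailk {VERB,NOUN}; 5:chabrar {ADJ}; 6:feliask {DET,PREP}; 7:sloskisk {VERB}; 8:rox {PREP,NOUN}; 9:feliask {DET,PREP}.
There are 32 candidate sequences in total.
The sequences that satisfy every rule: VERB ADJ ADJ VERB ADJ DET VERB NOUN DET; VERB ADJ ADJ NOUN ADJ DET VERB NOUN DET; NOUN ADJ ADJ VERB ADJ DET VERB NOUN DET; NOUN ADJ ADJ NOUN ADJ DET VERB NOUN DET.
Count = 4.

4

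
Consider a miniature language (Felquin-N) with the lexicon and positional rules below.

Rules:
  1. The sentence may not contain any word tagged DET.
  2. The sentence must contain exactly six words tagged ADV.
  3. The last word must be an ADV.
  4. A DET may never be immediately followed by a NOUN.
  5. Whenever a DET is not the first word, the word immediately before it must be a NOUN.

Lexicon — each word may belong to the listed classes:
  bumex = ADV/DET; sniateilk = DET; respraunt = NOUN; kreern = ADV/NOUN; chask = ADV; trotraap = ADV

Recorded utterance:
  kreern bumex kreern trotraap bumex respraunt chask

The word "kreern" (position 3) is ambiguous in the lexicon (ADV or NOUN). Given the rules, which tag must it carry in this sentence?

Candidates per position — 1:kreern {ADV,NOUN}; 2:bumex {ADV,DET}; 3:kreern {ADV,NOUN}; 4:trotraap {ADV}; 5:bumex {ADV,DET}; 6:respraunt {NOUN}; 7:chask {ADV}.
At position 1, choosing NOUN makes rule 2 impossible to satisfy; hence ADV.
At position 2, choosing DET makes rule 1 impossible to satisfy; hence ADV.
At position 3, choosing NOUN makes rule 2 impossible to satisfy; hence ADV.
At position 5, choosing DET makes rule 1 impossible to satisfy; hence ADV.
The only consistent sequence is: ADV ADV ADV ADV ADV NOUN ADV.
Check: rule 1 ✓; rule 2 ✓; rule 3 ✓; rule 4 ✓; rule 5 ✓.

ADV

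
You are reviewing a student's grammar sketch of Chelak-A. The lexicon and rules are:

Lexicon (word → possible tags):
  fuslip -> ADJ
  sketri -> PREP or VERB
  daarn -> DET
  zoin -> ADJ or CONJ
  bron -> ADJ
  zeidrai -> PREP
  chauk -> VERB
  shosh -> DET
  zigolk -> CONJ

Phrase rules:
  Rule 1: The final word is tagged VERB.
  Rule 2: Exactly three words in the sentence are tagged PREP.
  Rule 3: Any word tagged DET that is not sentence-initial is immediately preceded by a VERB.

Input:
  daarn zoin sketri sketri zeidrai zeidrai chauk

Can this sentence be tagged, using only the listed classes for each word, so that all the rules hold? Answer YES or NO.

YES

Candidates per position — 1:daarn {DET}; 2:zoin {ADJ,CONJ}; 3:sketri {PREP,VERB}; 4:sketri {PREP,VERB}; 5:zeidrai {PREP}; 6:zeidrai {PREP}; 7:chauk {VERB}.
One satisfying assignment: DET CONJ VERB PREP PREP PREP VERB.
Checking: rule 1 satisfied; rule 2 satisfied; rule 3 satisfied.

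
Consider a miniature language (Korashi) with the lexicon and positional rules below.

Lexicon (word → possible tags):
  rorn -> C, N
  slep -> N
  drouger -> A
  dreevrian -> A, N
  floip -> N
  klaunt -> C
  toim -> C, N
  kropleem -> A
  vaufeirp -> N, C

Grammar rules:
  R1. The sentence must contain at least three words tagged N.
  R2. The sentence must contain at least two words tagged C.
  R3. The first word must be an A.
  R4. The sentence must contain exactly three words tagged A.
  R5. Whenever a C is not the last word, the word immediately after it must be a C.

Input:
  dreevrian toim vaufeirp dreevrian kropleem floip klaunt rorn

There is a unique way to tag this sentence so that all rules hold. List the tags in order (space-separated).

Candidates per position — 1:dreevrian {A,N}; 2:toim {C,N}; 3:vaufeirp {N,C}; 4:dreevrian {A,N}; 5:kropleem {A}; 6:floip {N}; 7:klaunt {C}; 8:rorn {C,N}.
At position 1, choosing N makes rule 3 impossible to satisfy; hence A.
At position 2, choosing C makes rule 5 impossible to satisfy; hence N.
At position 3, choosing C makes rule 5 impossible to satisfy; hence N.
At position 4, choosing N makes rule 4 impossible to satisfy; hence A.
At position 8, choosing N makes rule 2 impossible to satisfy; hence C.
The unique satisfying tagging is: A N N A A N C C.
Check: rule 1 satisfied; rule 2 satisfied; rule 3 satisfied; rule 4 satisfied; rule 5 satisfied.

A N N A A N C C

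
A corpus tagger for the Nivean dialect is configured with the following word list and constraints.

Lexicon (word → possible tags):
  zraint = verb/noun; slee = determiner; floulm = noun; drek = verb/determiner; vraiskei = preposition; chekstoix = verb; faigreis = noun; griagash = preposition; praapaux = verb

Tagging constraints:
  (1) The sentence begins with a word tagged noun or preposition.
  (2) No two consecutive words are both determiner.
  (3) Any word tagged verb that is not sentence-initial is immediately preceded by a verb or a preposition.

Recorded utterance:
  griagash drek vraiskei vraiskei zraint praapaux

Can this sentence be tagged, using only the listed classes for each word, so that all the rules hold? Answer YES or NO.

Candidates per position — 1:griagash {preposition}; 2:drek {verb,determiner}; 3:vraiskei {preposition}; 4:vraiskei {preposition}; 5:zraint {verb,noun}; 6:praapaux {verb}.
One satisfying assignment: preposition determiner preposition preposition verb verb.
Rule-by-rule: rule 1 ok; rule 2 ok; rule 3 ok.

YES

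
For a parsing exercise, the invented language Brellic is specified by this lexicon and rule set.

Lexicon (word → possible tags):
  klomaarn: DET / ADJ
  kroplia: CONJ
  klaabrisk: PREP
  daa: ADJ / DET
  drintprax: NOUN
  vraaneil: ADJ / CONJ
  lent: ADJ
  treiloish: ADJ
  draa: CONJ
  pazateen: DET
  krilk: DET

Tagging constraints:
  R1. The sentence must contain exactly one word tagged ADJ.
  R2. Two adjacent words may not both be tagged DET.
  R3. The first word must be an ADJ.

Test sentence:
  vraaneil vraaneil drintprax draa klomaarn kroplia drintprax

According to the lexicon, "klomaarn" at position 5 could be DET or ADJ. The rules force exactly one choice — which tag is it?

Candidates per position — 1:vraaneil {ADJ,CONJ}; 2:vraaneil {ADJ,CONJ}; 3:drintprax {NOUN}; 4:draa {CONJ}; 5:klomaarn {DET,ADJ}; 6:kroplia {CONJ}; 7:drintprax {NOUN}.
Word 1 cannot be CONJ — rule 3 would then fail for every completion. It is ADJ.
Word 2 cannot be ADJ — rule 1 would then fail for every completion. It is CONJ.
Word 5 cannot be ADJ — rule 1 would then fail for every completion. It is DET.
That leaves exactly one tagging: ADJ CONJ NOUN CONJ DET CONJ NOUN.
Rule-by-rule: rule 1 ok; rule 2 ok; rule 3 ok.

DET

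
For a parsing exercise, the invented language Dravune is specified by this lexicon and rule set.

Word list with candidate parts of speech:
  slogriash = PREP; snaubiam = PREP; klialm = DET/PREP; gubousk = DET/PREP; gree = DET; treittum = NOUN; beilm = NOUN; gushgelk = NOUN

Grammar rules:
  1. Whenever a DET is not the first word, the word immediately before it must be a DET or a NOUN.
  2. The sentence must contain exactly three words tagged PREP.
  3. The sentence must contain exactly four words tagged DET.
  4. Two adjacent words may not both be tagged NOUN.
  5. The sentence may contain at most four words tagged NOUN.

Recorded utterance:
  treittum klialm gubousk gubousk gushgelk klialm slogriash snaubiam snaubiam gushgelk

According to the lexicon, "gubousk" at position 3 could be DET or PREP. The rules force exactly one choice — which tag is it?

Candidates per position — 1:treittum {NOUN}; 2:klialm {DET,PREP}; 3:gubousk {DET,PREP}; 4:gubousk {DET,PREP}; 5:gushgelk {NOUN}; 6:klialm {DET,PREP}; 7:slogriash {PREP}; 8:snaubiam {PREP}; 9:snaubiam {PREP}; 10:gushgelk {NOUN}.
Position 2: tagging it PREP would leave rule 2 unsatisfiable, so it must be DET.
Position 3: tagging it PREP would leave rule 2 unsatisfiable, so it must be DET.
Position 4: tagging it PREP would leave rule 2 unsatisfiable, so it must be DET.
Position 6: tagging it PREP would leave rule 2 unsatisfiable, so it must be DET.
The unique satisfying tagging is: NOUN DET DET DET NOUN DET PREP PREP PREP NOUN.
Check: rule 1 satisfied; rule 2 satisfied; rule 3 satisfied; rule 4 satisfied; rule 5 satisfied.

DET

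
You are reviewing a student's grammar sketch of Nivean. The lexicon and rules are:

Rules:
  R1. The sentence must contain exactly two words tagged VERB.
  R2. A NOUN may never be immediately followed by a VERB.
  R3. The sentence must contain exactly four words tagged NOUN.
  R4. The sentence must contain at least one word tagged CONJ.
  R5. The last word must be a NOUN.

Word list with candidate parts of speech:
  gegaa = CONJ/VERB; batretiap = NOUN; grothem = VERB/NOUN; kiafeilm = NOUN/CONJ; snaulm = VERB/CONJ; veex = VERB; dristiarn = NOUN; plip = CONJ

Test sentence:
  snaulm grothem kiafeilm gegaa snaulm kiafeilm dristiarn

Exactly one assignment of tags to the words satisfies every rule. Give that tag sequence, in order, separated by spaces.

VERB NOUN NOUN CONJ VERB NOUN NOUN

Candidates per position — 1:snaulm {VERB,CONJ}; 2:grothem {VERB,NOUN}; 3:kiafeilm {NOUN,CONJ}; 4:gegaa {CONJ,VERB}; 5:snaulm {VERB,CONJ}; 6:kiafeilm {NOUN,CONJ}; 7:dristiarn {NOUN}.
Position 2: VERB is ruled out by rule 3; that leaves NOUN.
Position 3: CONJ is ruled out by rule 3; that leaves NOUN.
Position 4: VERB is ruled out by rule 2; that leaves CONJ.
Position 5: CONJ is ruled out by rule 1; that leaves VERB.
Position 6: CONJ is ruled out by rule 3; that leaves NOUN.
Position 1: CONJ is ruled out by rule 1; that leaves VERB.
So the tagging must be: VERB NOUN NOUN CONJ VERB NOUN NOUN.
Check: rule 1 ok; rule 2 ok; rule 3 ok; rule 4 ok; rule 5 ok.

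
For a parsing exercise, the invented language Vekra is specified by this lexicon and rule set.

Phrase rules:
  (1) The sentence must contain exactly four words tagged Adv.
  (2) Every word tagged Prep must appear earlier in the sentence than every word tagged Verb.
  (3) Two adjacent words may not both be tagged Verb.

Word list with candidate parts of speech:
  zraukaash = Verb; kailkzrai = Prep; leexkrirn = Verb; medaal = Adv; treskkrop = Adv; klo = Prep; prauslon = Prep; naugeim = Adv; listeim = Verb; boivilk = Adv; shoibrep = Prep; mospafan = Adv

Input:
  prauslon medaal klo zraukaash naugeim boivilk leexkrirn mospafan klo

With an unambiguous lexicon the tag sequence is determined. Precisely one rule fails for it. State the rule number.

2

Fixed tagging: Prep Adv Prep Verb Adv Adv Verb Adv Prep.
Rule check: R1 pass, R2 fail, R3 pass.
Only rule 2 fails.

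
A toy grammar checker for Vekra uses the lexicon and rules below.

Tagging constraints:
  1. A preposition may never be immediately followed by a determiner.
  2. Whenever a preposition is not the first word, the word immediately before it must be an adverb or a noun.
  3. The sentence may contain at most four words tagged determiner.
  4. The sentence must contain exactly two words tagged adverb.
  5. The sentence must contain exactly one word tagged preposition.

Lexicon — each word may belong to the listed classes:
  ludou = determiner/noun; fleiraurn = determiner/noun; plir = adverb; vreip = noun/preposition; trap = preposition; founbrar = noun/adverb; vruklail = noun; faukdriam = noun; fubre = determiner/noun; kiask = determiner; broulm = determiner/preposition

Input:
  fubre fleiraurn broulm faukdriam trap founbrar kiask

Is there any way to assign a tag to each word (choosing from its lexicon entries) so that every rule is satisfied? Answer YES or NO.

Candidates per position — 1:fubre {determiner,noun}; 2:fleiraurn {determiner,noun}; 3:broulm {determiner,preposition}; 4:faukdriam {noun}; 5:trap {preposition}; 6:founbrar {noun,adverb}; 7:kiask {determiner}.
Rule 4 cannot be satisfied by any choice of tags from the lexicon.
So there is no consistent tagging.

NO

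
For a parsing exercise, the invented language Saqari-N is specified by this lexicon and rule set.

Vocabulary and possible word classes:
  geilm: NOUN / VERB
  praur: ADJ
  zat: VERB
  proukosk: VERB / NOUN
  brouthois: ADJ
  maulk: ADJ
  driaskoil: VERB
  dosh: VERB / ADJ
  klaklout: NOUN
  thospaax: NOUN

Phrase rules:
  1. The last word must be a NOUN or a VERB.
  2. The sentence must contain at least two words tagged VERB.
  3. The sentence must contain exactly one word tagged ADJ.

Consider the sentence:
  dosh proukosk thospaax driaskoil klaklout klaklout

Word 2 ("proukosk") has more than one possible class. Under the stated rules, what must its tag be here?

Candidates per position — 1:dosh {VERB,ADJ}; 2:proukosk {VERB,NOUN}; 3:thospaax {NOUN}; 4:driaskoil {VERB}; 5:klaklout {NOUN}; 6:klaklout {NOUN}.
Word 1 cannot be VERB — rule 3 would then fail for every completion. It is ADJ.
Word 2 cannot be NOUN — rule 2 would then fail for every completion. It is VERB.
That leaves exactly one tagging: ADJ VERB NOUN VERB NOUN NOUN.
Checking: rule 1 satisfied; rule 2 satisfied; rule 3 satisfied.

VERB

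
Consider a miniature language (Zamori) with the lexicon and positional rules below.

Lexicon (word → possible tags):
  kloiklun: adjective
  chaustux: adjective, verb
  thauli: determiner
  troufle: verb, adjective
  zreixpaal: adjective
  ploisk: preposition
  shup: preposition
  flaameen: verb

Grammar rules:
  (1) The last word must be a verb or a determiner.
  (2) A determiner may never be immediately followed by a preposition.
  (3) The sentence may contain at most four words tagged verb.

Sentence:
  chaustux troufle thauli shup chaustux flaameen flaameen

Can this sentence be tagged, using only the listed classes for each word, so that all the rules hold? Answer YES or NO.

NO

Candidates per position — 1:chaustux {adjective,verb}; 2:troufle {verb,adjective}; 3:thauli {determiner}; 4:shup {preposition}; 5:chaustux {adjective,verb}; 6:flaameen {verb}; 7:flaameen {verb}.
Rule 2 cannot be satisfied by any choice of tags from the lexicon.
So there is no consistent tagging.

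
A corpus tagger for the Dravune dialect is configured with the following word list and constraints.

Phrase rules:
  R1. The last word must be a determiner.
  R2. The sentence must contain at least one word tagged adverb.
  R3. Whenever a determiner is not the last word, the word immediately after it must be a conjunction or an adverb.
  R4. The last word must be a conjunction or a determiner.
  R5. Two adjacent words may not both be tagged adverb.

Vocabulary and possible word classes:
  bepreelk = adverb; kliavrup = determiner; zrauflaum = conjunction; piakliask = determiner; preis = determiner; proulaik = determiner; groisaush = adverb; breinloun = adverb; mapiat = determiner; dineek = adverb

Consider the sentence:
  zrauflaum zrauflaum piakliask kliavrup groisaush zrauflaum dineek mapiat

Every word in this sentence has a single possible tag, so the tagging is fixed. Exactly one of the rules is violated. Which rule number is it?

Fixed tagging: conjunction conjunction determiner determiner adverb conjunction adverb determiner.
Rule check: R1 holds, R2 holds, R3 violated, R4 holds, R5 holds.
Only rule 3 fails.

3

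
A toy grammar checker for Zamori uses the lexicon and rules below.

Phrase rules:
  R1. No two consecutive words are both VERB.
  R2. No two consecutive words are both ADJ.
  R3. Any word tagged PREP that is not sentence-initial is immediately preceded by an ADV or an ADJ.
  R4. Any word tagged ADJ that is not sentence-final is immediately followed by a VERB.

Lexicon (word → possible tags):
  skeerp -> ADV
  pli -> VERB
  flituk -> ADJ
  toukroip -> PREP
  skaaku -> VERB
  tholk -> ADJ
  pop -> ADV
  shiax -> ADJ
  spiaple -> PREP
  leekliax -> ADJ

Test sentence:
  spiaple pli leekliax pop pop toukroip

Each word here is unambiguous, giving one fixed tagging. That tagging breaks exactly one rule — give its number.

4

Fixed tagging: PREP VERB ADJ ADV ADV PREP.
Checking each rule: R1 holds, R2 holds, R3 holds, R4 violated.
Only rule 4 fails.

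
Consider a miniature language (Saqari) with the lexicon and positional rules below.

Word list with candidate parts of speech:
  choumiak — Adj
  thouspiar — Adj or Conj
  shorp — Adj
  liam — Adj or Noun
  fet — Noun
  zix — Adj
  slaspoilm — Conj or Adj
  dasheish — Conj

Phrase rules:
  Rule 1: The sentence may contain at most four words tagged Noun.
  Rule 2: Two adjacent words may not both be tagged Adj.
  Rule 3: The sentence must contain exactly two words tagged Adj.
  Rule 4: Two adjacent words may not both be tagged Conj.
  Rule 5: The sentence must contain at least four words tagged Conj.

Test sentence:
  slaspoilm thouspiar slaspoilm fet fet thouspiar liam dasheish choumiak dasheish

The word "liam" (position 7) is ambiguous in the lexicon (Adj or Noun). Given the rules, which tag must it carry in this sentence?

Noun

Candidates per position — 1:slaspoilm {Conj,Adj}; 2:thouspiar {Adj,Conj}; 3:slaspoilm {Conj,Adj}; 4:fet {Noun}; 5:fet {Noun}; 6:thouspiar {Adj,Conj}; 7:liam {Adj,Noun}; 8:dasheish {Conj}; 9:choumiak {Adj}; 10:dasheish {Conj}.
Position 7: the remaining choice is settled jointly with positions 1, 2, 3, 6 — only Noun at position 7 is part of a tagging that satisfies every rule.
The only consistent sequence is: Conj Adj Conj Noun Noun Conj Noun Conj Adj Conj.
Verifying each rule — rule 1 ✓; rule 2 ✓; rule 3 ✓; rule 4 ✓; rule 5 ✓.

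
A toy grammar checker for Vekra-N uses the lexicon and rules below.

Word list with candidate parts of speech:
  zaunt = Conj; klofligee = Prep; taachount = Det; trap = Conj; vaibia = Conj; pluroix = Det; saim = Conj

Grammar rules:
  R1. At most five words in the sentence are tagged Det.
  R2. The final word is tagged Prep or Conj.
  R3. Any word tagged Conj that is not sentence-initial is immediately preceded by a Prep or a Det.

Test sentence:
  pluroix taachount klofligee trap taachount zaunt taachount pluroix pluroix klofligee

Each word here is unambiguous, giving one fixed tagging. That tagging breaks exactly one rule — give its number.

Fixed tagging: Det Det Prep Conj Det Conj Det Det Det Prep.
Applying the rules: R1 ✗, R2 ✓, R3 ✓.
Only rule 1 fails.

1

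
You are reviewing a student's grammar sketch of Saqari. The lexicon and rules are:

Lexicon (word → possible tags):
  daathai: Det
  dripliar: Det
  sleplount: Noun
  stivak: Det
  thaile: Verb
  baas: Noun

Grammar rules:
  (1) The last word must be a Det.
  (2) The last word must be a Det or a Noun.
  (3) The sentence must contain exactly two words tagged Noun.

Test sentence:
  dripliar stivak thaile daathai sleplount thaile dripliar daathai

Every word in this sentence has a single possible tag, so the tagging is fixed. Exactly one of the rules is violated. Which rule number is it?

Fixed tagging: Det Det Verb Det Noun Verb Det Det.
Rule check: R1 ✓, R2 ✓, R3 ✗.
Only rule 3 fails.

3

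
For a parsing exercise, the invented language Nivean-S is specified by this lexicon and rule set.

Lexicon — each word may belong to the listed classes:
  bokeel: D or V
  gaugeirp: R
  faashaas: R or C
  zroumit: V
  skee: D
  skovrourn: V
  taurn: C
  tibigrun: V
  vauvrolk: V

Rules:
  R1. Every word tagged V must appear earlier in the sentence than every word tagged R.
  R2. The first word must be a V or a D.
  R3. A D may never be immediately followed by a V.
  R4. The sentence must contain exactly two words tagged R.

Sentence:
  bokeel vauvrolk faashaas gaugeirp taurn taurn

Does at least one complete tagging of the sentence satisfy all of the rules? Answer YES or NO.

YES

Candidates per position — 1:bokeel {D,V}; 2:vauvrolk {V}; 3:faashaas {R,C}; 4:gaugeirp {R}; 5:taurn {C}; 6:taurn {C}.
One satisfying assignment: V V R R C C.
Rule-by-rule: rule 1 ✓; rule 2 ✓; rule 3 ✓; rule 4 ✓.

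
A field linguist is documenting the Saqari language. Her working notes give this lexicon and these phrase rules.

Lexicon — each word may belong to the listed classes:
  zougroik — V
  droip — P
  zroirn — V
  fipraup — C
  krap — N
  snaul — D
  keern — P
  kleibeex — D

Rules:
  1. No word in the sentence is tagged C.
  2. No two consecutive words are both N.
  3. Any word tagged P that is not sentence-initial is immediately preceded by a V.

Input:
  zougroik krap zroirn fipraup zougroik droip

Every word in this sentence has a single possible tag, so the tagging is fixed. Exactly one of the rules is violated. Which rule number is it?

1

Fixed tagging: V N V C V P.
Applying the rules: R1 violated, R2 holds, R3 holds.
Only rule 1 fails.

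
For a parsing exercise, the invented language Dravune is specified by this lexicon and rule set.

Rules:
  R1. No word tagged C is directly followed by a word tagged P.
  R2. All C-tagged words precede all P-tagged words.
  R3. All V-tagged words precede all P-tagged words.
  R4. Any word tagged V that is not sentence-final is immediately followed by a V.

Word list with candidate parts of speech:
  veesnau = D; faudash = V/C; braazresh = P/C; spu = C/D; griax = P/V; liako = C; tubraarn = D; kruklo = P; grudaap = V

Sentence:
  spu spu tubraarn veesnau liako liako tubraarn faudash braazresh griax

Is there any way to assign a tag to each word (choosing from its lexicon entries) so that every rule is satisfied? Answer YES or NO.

YES

Candidates per position — 1:spu {C,D}; 2:spu {C,D}; 3:tubraarn {D}; 4:veesnau {D}; 5:liako {C}; 6:liako {C}; 7:tubraarn {D}; 8:faudash {V,C}; 9:braazresh {P,C}; 10:griax {P,V}.
One satisfying assignment: C D D D C C D C C V.
Checking: rule 1 satisfied; rule 2 satisfied; rule 3 satisfied; rule 4 satisfied.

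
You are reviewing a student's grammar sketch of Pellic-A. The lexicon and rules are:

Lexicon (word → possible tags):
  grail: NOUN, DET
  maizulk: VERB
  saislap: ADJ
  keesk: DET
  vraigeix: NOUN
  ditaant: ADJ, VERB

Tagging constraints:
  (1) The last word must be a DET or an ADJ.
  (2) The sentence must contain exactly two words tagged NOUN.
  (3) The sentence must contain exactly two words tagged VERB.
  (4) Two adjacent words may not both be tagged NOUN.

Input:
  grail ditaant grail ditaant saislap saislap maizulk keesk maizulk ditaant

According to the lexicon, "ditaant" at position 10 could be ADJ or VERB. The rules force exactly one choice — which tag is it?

Candidates per position — 1:grail {NOUN,DET}; 2:ditaant {ADJ,VERB}; 3:grail {NOUN,DET}; 4:ditaant {ADJ,VERB}; 5:saislap {ADJ}; 6:saislap {ADJ}; 7:maizulk {VERB}; 8:keesk {DET}; 9:maizulk {VERB}; 10:ditaant {ADJ,VERB}.
At position 1, choosing DET makes rule 2 impossible to satisfy; hence NOUN.
At position 2, choosing VERB makes rule 3 impossible to satisfy; hence ADJ.
At position 3, choosing DET makes rule 2 impossible to satisfy; hence NOUN.
At position 4, choosing VERB makes rule 3 impossible to satisfy; hence ADJ.
At position 10, choosing VERB makes rule 1 impossible to satisfy; hence ADJ.
The unique satisfying tagging is: NOUN ADJ NOUN ADJ ADJ ADJ VERB DET VERB ADJ.
Rule-by-rule: rule 1 holds; rule 2 holds; rule 3 holds; rule 4 holds.

ADJ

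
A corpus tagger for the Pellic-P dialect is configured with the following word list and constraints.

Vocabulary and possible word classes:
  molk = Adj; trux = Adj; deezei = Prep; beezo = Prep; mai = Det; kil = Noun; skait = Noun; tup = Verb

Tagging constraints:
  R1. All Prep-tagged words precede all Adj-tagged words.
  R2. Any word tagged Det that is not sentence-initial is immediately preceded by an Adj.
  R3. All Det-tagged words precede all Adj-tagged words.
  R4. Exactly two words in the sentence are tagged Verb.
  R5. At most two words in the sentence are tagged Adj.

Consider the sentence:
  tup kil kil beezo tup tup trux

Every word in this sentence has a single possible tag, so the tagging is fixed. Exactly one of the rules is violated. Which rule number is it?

Fixed tagging: Verb Noun Noun Prep Verb Verb Adj.
Rule check: R1 ok, R2 ok, R3 ok, R4 fails, R5 ok.
Only rule 4 fails.

4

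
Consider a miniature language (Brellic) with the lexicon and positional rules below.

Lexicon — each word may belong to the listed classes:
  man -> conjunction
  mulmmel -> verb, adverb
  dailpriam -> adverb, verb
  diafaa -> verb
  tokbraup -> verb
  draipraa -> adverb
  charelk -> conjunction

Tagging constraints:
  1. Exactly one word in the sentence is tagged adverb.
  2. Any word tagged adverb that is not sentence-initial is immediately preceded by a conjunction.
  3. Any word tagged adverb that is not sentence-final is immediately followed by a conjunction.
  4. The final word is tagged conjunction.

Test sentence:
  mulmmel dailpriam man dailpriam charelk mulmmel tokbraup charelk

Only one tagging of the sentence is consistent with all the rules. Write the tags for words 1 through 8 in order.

Candidates per position — 1:mulmmel {verb,adverb}; 2:dailpriam {adverb,verb}; 3:man {conjunction}; 4:dailpriam {adverb,verb}; 5:charelk {conjunction}; 6:mulmmel {verb,adverb}; 7:tokbraup {verb}; 8:charelk {conjunction}.
Position 1: adverb is ruled out by rule 3; that leaves verb.
Position 2: adverb is ruled out by rule 2; that leaves verb.
Position 6: adverb is ruled out by rule 3; that leaves verb.
Position 4: verb is ruled out by rule 1; that leaves adverb.
The only consistent sequence is: verb verb conjunction adverb conjunction verb verb conjunction.
Verifying each rule — rule 1 ok; rule 2 ok; rule 3 ok; rule 4 ok.

verb verb conjunction adverb conjunction verb verb conjunction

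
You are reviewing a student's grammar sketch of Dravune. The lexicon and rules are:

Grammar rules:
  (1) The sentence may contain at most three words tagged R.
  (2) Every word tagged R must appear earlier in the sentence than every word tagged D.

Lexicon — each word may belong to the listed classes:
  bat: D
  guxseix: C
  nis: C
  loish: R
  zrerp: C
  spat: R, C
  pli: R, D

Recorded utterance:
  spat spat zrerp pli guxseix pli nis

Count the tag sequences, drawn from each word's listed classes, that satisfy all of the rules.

Candidates per position — 1:spat {R,C}; 2:spat {R,C}; 3:zrerp {C}; 4:pli {R,D}; 5:guxseix {C}; 6:pli {R,D}; 7:nis {C}.
There are 16 candidate sequences in total.
Checking each against the rules leaves 11 sequences.
Count = 11.

11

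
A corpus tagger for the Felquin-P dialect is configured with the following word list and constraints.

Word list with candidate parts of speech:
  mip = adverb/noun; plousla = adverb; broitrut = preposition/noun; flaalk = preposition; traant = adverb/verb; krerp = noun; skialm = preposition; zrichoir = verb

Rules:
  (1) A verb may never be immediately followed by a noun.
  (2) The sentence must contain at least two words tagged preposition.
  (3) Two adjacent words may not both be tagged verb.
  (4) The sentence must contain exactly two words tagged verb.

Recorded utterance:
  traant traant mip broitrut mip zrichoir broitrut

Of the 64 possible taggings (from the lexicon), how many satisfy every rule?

6

Candidates per position — 1:traant {adverb,verb}; 2:traant {adverb,verb}; 3:mip {adverb,noun}; 4:broitrut {preposition,noun}; 5:mip {adverb,noun}; 6:zrichoir {verb}; 7:broitrut {preposition,noun}.
There are 64 candidate sequences in total.
Checking each against the rules leaves 6 sequences.
Count = 6.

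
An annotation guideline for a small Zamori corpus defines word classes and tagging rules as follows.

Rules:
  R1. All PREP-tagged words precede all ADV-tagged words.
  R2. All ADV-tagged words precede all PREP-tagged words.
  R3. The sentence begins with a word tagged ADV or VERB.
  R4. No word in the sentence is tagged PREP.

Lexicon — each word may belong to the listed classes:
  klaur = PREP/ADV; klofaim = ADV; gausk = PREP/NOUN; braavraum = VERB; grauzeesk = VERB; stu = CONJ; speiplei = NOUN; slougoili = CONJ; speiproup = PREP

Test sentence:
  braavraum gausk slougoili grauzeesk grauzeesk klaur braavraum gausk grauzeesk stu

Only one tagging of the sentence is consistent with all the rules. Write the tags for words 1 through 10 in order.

Candidates per position — 1:braavraum {VERB}; 2:gausk {PREP,NOUN}; 3:slougoili {CONJ}; 4:grauzeesk {VERB}; 5:grauzeesk {VERB}; 6:klaur {PREP,ADV}; 7:braavraum {VERB}; 8:gausk {PREP,NOUN}; 9:grauzeesk {VERB}; 10:stu {CONJ}.
Position 2: PREP is ruled out by rule 4; that leaves NOUN.
Position 6: PREP is ruled out by rule 4; that leaves ADV.
Position 8: PREP is ruled out by rule 1; that leaves NOUN.
The only consistent sequence is: VERB NOUN CONJ VERB VERB ADV VERB NOUN VERB CONJ.
Rule-by-rule: rule 1 satisfied; rule 2 satisfied; rule 3 satisfied; rule 4 satisfied.

VERB NOUN CONJ VERB VERB ADV VERB NOUN VERB CONJ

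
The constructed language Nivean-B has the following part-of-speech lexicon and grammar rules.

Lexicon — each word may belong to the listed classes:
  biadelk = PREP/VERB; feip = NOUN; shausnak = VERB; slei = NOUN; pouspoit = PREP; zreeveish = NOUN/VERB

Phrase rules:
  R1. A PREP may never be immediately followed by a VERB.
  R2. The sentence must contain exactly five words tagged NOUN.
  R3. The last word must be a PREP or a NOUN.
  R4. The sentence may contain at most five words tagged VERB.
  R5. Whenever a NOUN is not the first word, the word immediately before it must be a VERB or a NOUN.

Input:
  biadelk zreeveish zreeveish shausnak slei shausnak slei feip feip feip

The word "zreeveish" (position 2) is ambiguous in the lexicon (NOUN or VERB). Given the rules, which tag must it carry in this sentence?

Candidates per position — 1:biadelk {PREP,VERB}; 2:zreeveish {NOUN,VERB}; 3:zreeveish {NOUN,VERB}; 4:shausnak {VERB}; 5:slei {NOUN}; 6:shausnak {VERB}; 7:slei {NOUN}; 8:feip {NOUN}; 9:feip {NOUN}; 10:feip {NOUN}.
Position 2: NOUN is ruled out by rule 2; that leaves VERB.
Position 3: NOUN is ruled out by rule 2; that leaves VERB.
Position 1: PREP is ruled out by rule 1; that leaves VERB.
That leaves exactly one tagging: VERB VERB VERB VERB NOUN VERB NOUN NOUN NOUN NOUN.
Rule-by-rule: rule 1 holds; rule 2 holds; rule 3 holds; rule 4 holds; rule 5 holds.

VERB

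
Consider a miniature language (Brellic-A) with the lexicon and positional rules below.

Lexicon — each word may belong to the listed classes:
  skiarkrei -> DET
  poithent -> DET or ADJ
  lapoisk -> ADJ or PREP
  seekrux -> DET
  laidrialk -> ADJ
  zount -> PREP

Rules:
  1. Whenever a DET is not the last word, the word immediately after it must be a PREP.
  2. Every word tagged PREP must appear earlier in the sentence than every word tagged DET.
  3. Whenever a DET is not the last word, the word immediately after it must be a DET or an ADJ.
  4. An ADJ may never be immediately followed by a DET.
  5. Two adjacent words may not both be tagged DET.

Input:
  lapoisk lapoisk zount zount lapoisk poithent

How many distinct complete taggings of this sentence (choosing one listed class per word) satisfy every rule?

12

Candidates per position — 1:lapoisk {ADJ,PREP}; 2:lapoisk {ADJ,PREP}; 3:zount {PREP}; 4:zount {PREP}; 5:lapoisk {ADJ,PREP}; 6:poithent {DET,ADJ}.
There are 16 candidate sequences in total.
Checking each against the rules leaves 12 sequences.
Count = 12.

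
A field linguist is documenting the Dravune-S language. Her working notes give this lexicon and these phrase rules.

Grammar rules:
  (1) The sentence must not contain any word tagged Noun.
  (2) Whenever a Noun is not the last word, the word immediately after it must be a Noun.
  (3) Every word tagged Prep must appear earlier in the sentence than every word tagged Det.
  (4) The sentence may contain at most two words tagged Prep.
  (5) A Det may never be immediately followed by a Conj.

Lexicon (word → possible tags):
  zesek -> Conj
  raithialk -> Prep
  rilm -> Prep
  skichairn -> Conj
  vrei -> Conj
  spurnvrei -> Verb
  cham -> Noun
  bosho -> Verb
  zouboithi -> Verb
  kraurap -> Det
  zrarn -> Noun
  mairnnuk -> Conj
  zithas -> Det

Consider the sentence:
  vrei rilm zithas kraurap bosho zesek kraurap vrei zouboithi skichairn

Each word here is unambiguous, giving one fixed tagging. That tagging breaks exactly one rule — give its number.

5

Fixed tagging: Conj Prep Det Det Verb Conj Det Conj Verb Conj.
Rule check: R1 holds, R2 holds, R3 holds, R4 holds, R5 violated.
Only rule 5 fails.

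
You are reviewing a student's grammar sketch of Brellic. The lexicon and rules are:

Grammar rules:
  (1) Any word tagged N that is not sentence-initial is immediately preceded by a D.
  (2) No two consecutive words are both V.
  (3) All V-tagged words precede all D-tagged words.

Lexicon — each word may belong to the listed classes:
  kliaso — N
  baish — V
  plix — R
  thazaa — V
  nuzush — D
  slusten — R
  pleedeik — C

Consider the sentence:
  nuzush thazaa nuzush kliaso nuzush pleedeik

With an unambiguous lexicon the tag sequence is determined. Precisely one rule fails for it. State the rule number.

Fixed tagging: D V D N D C.
Applying the rules: R1 holds, R2 holds, R3 violated.
Only rule 3 fails.

3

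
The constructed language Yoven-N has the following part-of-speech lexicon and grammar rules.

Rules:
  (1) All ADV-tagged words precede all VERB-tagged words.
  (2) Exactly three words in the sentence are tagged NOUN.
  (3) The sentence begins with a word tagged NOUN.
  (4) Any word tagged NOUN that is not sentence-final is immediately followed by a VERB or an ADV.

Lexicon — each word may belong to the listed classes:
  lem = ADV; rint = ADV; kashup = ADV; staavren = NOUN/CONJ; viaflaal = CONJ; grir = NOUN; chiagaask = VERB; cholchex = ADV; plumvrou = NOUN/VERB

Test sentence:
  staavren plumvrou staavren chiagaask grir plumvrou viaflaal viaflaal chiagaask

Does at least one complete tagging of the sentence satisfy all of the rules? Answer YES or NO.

Candidates per position — 1:staavren {NOUN,CONJ}; 2:plumvrou {NOUN,VERB}; 3:staavren {NOUN,CONJ}; 4:chiagaask {VERB}; 5:grir {NOUN}; 6:plumvrou {NOUN,VERB}; 7:viaflaal {CONJ}; 8:viaflaal {CONJ}; 9:chiagaask {VERB}.
One satisfying assignment: NOUN VERB NOUN VERB NOUN VERB CONJ CONJ VERB.
Verifying each rule — rule 1 holds; rule 2 holds; rule 3 holds; rule 4 holds.

YES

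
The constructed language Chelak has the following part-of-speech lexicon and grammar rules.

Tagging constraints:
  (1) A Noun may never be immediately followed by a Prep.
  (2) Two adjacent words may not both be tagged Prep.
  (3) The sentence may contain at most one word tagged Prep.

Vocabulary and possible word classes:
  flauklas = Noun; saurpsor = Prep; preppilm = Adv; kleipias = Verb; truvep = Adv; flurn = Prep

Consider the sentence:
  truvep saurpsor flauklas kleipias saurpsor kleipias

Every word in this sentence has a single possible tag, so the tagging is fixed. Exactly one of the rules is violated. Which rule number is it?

3

Fixed tagging: Adv Prep Noun Verb Prep Verb.
Rule check: R1 ✓, R2 ✓, R3 ✗.
Only rule 3 fails.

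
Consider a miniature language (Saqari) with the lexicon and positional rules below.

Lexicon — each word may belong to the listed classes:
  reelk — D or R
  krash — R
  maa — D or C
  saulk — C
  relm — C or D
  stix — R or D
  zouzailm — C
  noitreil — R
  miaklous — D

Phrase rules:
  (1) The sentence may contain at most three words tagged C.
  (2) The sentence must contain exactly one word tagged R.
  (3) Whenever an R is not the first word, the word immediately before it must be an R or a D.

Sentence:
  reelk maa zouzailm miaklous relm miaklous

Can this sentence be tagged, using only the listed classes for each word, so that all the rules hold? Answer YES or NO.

YES

Candidates per position — 1:reelk {D,R}; 2:maa {D,C}; 3:zouzailm {C}; 4:miaklous {D}; 5:relm {C,D}; 6:miaklous {D}.
One satisfying assignment: R C C D D D.
Check: rule 1 holds; rule 2 holds; rule 3 holds.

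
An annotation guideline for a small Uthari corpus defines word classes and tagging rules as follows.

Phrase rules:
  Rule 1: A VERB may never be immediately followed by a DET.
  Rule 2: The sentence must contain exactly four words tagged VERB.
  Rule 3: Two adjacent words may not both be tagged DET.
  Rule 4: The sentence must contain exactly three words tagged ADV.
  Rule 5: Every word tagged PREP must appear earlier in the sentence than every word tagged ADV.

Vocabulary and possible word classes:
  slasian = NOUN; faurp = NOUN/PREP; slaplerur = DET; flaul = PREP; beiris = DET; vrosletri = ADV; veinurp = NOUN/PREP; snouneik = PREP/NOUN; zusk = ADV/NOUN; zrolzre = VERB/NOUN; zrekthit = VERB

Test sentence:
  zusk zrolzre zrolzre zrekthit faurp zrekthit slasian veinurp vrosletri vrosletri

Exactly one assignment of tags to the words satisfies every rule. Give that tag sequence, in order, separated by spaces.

ADV VERB VERB VERB NOUN VERB NOUN NOUN ADV ADV

Candidates per position — 1:zusk {ADV,NOUN}; 2:zrolzre {VERB,NOUN}; 3:zrolzre {VERB,NOUN}; 4:zrekthit {VERB}; 5:faurp {NOUN,PREP}; 6:zrekthit {VERB}; 7:slasian {NOUN}; 8:veinurp {NOUN,PREP}; 9:vrosletri {ADV}; 10:vrosletri {ADV}.
If word 1 were NOUN, no tagging could satisfy rule 4; so word 1 is ADV.
If word 2 were NOUN, no tagging could satisfy rule 2; so word 2 is VERB.
If word 3 were NOUN, no tagging could satisfy rule 2; so word 3 is VERB.
If word 5 were PREP, no tagging could satisfy rule 5; so word 5 is NOUN.
If word 8 were PREP, no tagging could satisfy rule 5; so word 8 is NOUN.
That leaves exactly one tagging: ADV VERB VERB VERB NOUN VERB NOUN NOUN ADV ADV.
Checking: rule 1 ok; rule 2 ok; rule 3 ok; rule 4 ok; rule 5 ok.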